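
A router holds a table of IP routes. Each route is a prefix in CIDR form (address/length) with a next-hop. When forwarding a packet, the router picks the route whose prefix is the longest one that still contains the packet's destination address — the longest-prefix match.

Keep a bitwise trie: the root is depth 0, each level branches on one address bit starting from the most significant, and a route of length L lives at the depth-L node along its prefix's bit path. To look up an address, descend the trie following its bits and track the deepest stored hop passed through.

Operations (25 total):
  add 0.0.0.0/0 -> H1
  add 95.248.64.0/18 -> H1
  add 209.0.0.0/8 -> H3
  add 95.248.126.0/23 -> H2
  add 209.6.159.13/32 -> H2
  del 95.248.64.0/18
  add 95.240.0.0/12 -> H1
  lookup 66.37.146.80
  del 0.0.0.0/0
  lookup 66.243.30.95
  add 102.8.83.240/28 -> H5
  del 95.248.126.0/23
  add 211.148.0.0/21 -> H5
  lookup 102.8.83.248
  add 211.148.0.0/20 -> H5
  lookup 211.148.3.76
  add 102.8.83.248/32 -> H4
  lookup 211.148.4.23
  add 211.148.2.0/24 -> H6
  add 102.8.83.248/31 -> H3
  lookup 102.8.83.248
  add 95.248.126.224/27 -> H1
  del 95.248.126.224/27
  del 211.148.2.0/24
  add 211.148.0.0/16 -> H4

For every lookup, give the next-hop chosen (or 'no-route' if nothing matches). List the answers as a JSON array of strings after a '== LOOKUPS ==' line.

Process each operation:
  + 0.0.0.0/0 (H1) depth=0
  + 95.248.64.0/18 (H1) depth=18
  + 209.0.0.0/8 (H3) depth=8
  + 95.248.126.0/23 (H2) depth=23
  + 209.6.159.13/32 (H2) depth=32
  del 95.248.64.0/18 (clear depth 18)
  + 95.240.0.0/12 (H1) depth=12
  lookup 66.37.146.80: bits 010 walk d0:H1→d1:-→d2:-→d3:- -> H1
  del 0.0.0.0/0 (clear depth 0)
  lookup 66.243.30.95: bits 010 walk d0:-→d1:-→d2:-→d3:- -> no-route
  + 102.8.83.240/28 (H5) depth=28
  del 95.248.126.0/23 (clear depth 23)
  + 211.148.0.0/21 (H5) depth=21
  lookup 102.8.83.248: bits 0110011000001000010100111111 walk d0:-→d1:-→d2:-→d3:-→d4:-→d5:-→d6:-→d7:-→d8:-→d9:-→d10:-→d11:-→d12:-→d13:-→d14:-→d15:-→d16:-→d17:-→d18:-→d19:-→d20:-→d21:-→d22:-→d23:-→d24:-→d25:-→d26:-→d27:-→d28:H5 -> H5
  + 211.148.0.0/20 (H5) depth=20
  lookup 211.148.3.76: bits 110100111001010000000 walk d0:-→d1:-→d2:-→d3:-→d4:-→d5:-→d6:-→d7:-→d8:-→d9:-→d10:-→d11:-→d12:-→d13:-→d14:-→d15:-→d16:-→d17:-→d18:-→d19:-→d20:H5→d21:H5 -> H5
  + 102.8.83.248/32 (H4) depth=32
  lookup 211.148.4.23: bits 110100111001010000000 walk d0:-→d1:-→d2:-→d3:-→d4:-→d5:-→d6:-→d7:-→d8:-→d9:-→d10:-→d11:-→d12:-→d13:-→d14:-→d15:-→d16:-→d17:-→d18:-→d19:-→d20:H5→d21:H5 -> H5
  + 211.148.2.0/24 (H6) depth=24
  + 102.8.83.248/31 (H3) depth=31
  lookup 102.8.83.248: bits 01100110000010000101001111111000 walk d0:-→d1:-→d2:-→d3:-→d4:-→d5:-→d6:-→d7:-→d8:-→d9:-→d10:-→d11:-→d12:-→d13:-→d14:-→d15:-→d16:-→d17:-→d18:-→d19:-→d20:-→d21:-→d22:-→d23:-→d24:-→d25:-→d26:-→d27:-→d28:H5→d29:-→d30:-→d31:H3→d32:H4 -> H4
  + 95.248.126.224/27 (H1) depth=27
  del 95.248.126.224/27 (clear depth 27)
  del 211.148.2.0/24 (clear depth 24)
  + 211.148.0.0/16 (H4) depth=16

== LOOKUPS ==
["H1","no-route","H5","H5","H5","H4"]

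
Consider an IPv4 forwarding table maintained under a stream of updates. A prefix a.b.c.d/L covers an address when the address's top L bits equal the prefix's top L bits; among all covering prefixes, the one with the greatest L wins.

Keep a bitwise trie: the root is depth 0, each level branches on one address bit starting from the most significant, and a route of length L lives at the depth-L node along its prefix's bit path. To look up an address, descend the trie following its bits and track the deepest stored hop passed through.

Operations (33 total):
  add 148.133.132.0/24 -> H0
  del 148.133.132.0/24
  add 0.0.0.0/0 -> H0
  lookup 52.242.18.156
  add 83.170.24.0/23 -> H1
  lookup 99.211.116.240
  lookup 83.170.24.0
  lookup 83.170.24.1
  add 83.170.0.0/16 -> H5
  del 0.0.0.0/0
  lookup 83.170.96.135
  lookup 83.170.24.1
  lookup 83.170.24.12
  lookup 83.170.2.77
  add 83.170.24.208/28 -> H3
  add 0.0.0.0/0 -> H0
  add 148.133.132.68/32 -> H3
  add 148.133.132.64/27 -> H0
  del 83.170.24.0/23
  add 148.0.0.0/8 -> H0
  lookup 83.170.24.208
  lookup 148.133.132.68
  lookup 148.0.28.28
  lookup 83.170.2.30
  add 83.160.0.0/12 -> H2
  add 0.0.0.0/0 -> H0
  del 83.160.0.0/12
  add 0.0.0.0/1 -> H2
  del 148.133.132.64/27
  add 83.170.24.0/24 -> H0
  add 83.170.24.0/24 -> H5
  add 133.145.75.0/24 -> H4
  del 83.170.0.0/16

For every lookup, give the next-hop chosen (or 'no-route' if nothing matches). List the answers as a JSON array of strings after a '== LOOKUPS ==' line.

Trace:
  + 148.133.132.0/24 (H0) depth=24
  - 148.133.132.0/24 clear@24
  + 0.0.0.0/0 (H0) depth=0
  Q 52.242.18.156: descend ε ; hops seen [H0] ; pick H0
  + 83.170.24.0/23 (H1) depth=23
  Q 99.211.116.240: descend 01 ; hops seen [H0] ; pick H0
  Q 83.170.24.0: descend 01010011101010100001100 ; hops seen [H0,H1] ; pick H1
  Q 83.170.24.1: descend 01010011101010100001100 ; hops seen [H0,H1] ; pick H1
  + 83.170.0.0/16 (H5) depth=16
  - 0.0.0.0/0 clear@0
  Q 83.170.96.135: descend 01010011101010100 ; hops seen [H5] ; pick H5
  Q 83.170.24.1: descend 01010011101010100001100 ; hops seen [H5,H1] ; pick H1
  Q 83.170.24.12: descend 01010011101010100001100 ; hops seen [H5,H1] ; pick H1
  Q 83.170.2.77: descend 0101001110101010000 ; hops seen [H5] ; pick H5
  + 83.170.24.208/28 (H3) depth=28
  + 0.0.0.0/0 (H0) depth=0
  + 148.133.132.68/32 (H3) depth=32
  + 148.133.132.64/27 (H0) depth=27
  - 83.170.24.0/23 clear@23
  + 148.0.0.0/8 (H0) depth=8
  Q 83.170.24.208: descend 0101001110101010000110001101 ; hops seen [H0,H5,H3] ; pick H3
  Q 148.133.132.68: descend 10010100100001011000010001000100 ; hops seen [H0,H0,H0,H3] ; pick H3
  Q 148.0.28.28: descend 10010100 ; hops seen [H0,H0] ; pick H0
  Q 83.170.2.30: descend 0101001110101010000 ; hops seen [H0,H5] ; pick H5
  + 83.160.0.0/12 (H2) depth=12
  + 0.0.0.0/0 (H0) depth=0
  - 83.160.0.0/12 clear@12
  + 0.0.0.0/1 (H2) depth=1
  - 148.133.132.64/27 clear@27
  + 83.170.24.0/24 (H0) depth=24
  + 83.170.24.0/24 (H5) depth=24
  + 133.145.75.0/24 (H4) depth=24
  - 83.170.0.0/16 clear@16

== LOOKUPS ==
["H0","H0","H1","H1","H5","H1","H1","H5","H3","H3","H0","H5"]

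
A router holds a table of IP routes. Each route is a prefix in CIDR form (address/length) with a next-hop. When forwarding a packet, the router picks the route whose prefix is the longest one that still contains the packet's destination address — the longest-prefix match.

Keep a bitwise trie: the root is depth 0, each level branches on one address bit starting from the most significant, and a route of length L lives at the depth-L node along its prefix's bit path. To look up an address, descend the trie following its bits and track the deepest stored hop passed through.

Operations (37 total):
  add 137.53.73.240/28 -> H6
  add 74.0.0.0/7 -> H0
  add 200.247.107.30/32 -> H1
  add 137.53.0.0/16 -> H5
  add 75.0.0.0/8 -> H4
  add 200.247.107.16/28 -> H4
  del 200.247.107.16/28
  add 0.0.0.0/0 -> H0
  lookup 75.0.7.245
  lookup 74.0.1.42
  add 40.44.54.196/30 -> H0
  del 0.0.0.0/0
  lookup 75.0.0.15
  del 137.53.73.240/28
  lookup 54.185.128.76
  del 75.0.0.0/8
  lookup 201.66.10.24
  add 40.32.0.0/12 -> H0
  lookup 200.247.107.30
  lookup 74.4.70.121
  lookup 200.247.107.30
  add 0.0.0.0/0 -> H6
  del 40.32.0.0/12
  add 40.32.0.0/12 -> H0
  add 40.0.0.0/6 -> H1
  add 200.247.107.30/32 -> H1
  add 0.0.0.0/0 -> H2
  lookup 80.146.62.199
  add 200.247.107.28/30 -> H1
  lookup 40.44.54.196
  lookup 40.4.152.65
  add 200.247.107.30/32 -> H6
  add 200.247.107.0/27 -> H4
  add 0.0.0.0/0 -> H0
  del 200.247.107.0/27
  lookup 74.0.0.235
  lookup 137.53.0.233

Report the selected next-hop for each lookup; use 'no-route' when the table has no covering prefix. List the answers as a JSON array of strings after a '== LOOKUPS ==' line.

Apply in order:
  add 137.53.73.240/28 -> H6 at depth 28
  add 74.0.0.0/7 -> H0 at depth 7
  add 200.247.107.30/32 -> H1 at depth 32
  add 137.53.0.0/16 -> H5 at depth 16
  add 75.0.0.0/8 -> H4 at depth 8
  add 200.247.107.16/28 -> H4 at depth 28
  - 200.247.107.16/28 clear@28
  add 0.0.0.0/0 -> H0 at depth 0
  lookup 75.0.7.245: bits 01001011 walk d0:H0→d1:-→d2:-→d3:-→d4:-→d5:-→d6:-→d7:H0→d8:H4 -> H4
  lookup 74.0.1.42: bits 0100101 walk d0:H0→d1:-→d2:-→d3:-→d4:-→d5:-→d6:-→d7:H0 -> H0
  add 40.44.54.196/30 -> H0 at depth 30
  - 0.0.0.0/0 clear@0
  lookup 75.0.0.15: bits 01001011 walk d0:-→d1:-→d2:-→d3:-→d4:-→d5:-→d6:-→d7:H0→d8:H4 -> H4
  - 137.53.73.240/28 clear@28
  lookup 54.185.128.76: bits 001 walk d0:-→d1:-→d2:-→d3:- -> no-route
  - 75.0.0.0/8 clear@8
  lookup 201.66.10.24: bits 1100100 walk d0:-→d1:-→d2:-→d3:-→d4:-→d5:-→d6:-→d7:- -> no-route
  add 40.32.0.0/12 -> H0 at depth 12
  lookup 200.247.107.30: bits 11001000111101110110101100011110 walk d0:-→d1:-→d2:-→d3:-→d4:-→d5:-→d6:-→d7:-→d8:-→d9:-→d10:-→d11:-→d12:-→d13:-→d14:-→d15:-→d16:-→d17:-→d18:-→d19:-→d20:-→d21:-→d22:-→d23:-→d24:-→d25:-→d26:-→d27:-→d28:-→d29:-→d30:-→d31:-→d32:H1 -> H1
  lookup 74.4.70.121: bits 0100101 walk d0:-→d1:-→d2:-→d3:-→d4:-→d5:-→d6:-→d7:H0 -> H0
  lookup 200.247.107.30: bits 11001000111101110110101100011110 walk d0:-→d1:-→d2:-→d3:-→d4:-→d5:-→d6:-→d7:-→d8:-→d9:-→d10:-→d11:-→d12:-→d13:-→d14:-→d15:-→d16:-→d17:-→d18:-→d19:-→d20:-→d21:-→d22:-→d23:-→d24:-→d25:-→d26:-→d27:-→d28:-→d29:-→d30:-→d31:-→d32:H1 -> H1
  add 0.0.0.0/0 -> H6 at depth 0
  - 40.32.0.0/12 clear@12
  add 40.32.0.0/12 -> H0 at depth 12
  add 40.0.0.0/6 -> H1 at depth 6
  add 200.247.107.30/32 -> H1 at depth 32
  add 0.0.0.0/0 -> H2 at depth 0
  lookup 80.146.62.199: bits 010 walk d0:H2→d1:-→d2:-→d3:- -> H2
  add 200.247.107.28/30 -> H1 at depth 30
  lookup 40.44.54.196: bits 001010000010110000110110110001 walk d0:H2→d1:-→d2:-→d3:-→d4:-→d5:-→d6:H1→d7:-→d8:-→d9:-→d10:-→d11:-→d12:H0→d13:-→d14:-→d15:-→d16:-→d17:-→d18:-→d19:-→d20:-→d21:-→d22:-→d23:-→d24:-→d25:-→d26:-→d27:-→d28:-→d29:-→d30:H0 -> H0
  lookup 40.4.152.65: bits 0010100000 walk d0:H2→d1:-→d2:-→d3:-→d4:-→d5:-→d6:H1→d7:-→d8:-→d9:-→d10:- -> H1
  add 200.247.107.30/32 -> H6 at depth 32
  add 200.247.107.0/27 -> H4 at depth 27
  add 0.0.0.0/0 -> H0 at depth 0
  - 200.247.107.0/27 clear@27
  lookup 74.0.0.235: bits 0100101 walk d0:H0→d1:-→d2:-→d3:-→d4:-→d5:-→d6:-→d7:H0 -> H0
  lookup 137.53.0.233: bits 10001001001101010 walk d0:H0→d1:-→d2:-→d3:-→d4:-→d5:-→d6:-→d7:-→d8:-→d9:-→d10:-→d11:-→d12:-→d13:-→d14:-→d15:-→d16:H5→d17:- -> H5

== LOOKUPS ==
["H4","H0","H4","no-route","no-route","H1","H0","H1","H2","H0","H1","H0","H5"]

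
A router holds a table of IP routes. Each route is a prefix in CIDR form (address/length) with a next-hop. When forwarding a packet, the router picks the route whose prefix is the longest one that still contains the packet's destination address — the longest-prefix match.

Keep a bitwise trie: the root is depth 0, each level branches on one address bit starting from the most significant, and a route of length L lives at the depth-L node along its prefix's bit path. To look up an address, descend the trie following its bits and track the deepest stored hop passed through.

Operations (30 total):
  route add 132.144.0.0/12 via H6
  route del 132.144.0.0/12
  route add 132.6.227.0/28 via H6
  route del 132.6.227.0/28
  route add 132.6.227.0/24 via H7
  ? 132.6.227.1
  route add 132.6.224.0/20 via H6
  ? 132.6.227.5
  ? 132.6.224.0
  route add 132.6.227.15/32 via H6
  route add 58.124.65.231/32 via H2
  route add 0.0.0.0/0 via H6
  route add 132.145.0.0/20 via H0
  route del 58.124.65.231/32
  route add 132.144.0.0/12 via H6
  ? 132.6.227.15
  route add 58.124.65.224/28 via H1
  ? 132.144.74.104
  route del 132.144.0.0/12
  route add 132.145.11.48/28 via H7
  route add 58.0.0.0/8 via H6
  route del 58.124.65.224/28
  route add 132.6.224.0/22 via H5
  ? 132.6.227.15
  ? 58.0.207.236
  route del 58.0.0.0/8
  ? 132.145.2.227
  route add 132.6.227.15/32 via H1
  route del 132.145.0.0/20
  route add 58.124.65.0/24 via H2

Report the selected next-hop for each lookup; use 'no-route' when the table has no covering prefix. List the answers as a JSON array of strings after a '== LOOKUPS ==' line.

Process each operation:
  + 132.144.0.0/12 (H6) depth=12
  del 132.144.0.0/12 (clear depth 12)
  + 132.6.227.0/28 (H6) depth=28
  del 132.6.227.0/28 (clear depth 28)
  + 132.6.227.0/24 (H7) depth=24
  Q 132.6.227.1: descend 1000010000000110111000110000 ; hops seen [H7] ; pick H7
  + 132.6.224.0/20 (H6) depth=20
  Q 132.6.227.5: descend 1000010000000110111000110000 ; hops seen [H6,H7] ; pick H7
  Q 132.6.224.0: descend 1000010000000110111000 ; hops seen [H6] ; pick H6
  + 132.6.227.15/32 (H6) depth=32
  + 58.124.65.231/32 (H2) depth=32
  + 0.0.0.0/0 (H6) depth=0
  + 132.145.0.0/20 (H0) depth=20
  del 58.124.65.231/32 (clear depth 32)
  + 132.144.0.0/12 (H6) depth=12
  Q 132.6.227.15: descend 10000100000001101110001100001111 ; hops seen [H6,H6,H7,H6] ; pick H6
  + 58.124.65.224/28 (H1) depth=28
  Q 132.144.74.104: descend 100001001001000 ; hops seen [H6,H6] ; pick H6
  del 132.144.0.0/12 (clear depth 12)
  + 132.145.11.48/28 (H7) depth=28
  + 58.0.0.0/8 (H6) depth=8
  del 58.124.65.224/28 (clear depth 28)
  + 132.6.224.0/22 (H5) depth=22
  Q 132.6.227.15: descend 10000100000001101110001100001111 ; hops seen [H6,H6,H5,H7,H6] ; pick H6
  Q 58.0.207.236: descend 001110100 ; hops seen [H6,H6] ; pick H6
  del 58.0.0.0/8 (clear depth 8)
  Q 132.145.2.227: descend 10000100100100010000 ; hops seen [H6,H0] ; pick H0
  + 132.6.227.15/32 (H1) depth=32
  del 132.145.0.0/20 (clear depth 20)
  + 58.124.65.0/24 (H2) depth=24

== LOOKUPS ==
["H7","H7","H6","H6","H6","H6","H6","H0"]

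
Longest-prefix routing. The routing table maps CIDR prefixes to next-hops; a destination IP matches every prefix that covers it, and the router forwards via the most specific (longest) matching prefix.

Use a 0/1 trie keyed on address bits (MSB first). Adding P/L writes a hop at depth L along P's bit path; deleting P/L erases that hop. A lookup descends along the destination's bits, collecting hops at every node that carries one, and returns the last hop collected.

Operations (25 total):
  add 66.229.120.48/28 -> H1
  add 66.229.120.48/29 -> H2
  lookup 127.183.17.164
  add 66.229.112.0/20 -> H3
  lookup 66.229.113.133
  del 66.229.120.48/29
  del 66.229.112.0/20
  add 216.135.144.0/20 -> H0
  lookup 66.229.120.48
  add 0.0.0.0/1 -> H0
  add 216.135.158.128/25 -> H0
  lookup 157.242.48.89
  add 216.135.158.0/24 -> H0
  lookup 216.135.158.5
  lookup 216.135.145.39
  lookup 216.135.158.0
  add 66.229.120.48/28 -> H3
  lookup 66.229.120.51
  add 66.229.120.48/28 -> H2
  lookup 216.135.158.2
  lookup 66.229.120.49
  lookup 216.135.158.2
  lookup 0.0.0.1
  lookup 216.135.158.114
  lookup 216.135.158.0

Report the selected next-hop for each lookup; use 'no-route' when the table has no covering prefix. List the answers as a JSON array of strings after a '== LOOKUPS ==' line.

Trace:
  + 66.229.120.48/28 (H1) depth=28
  + 66.229.120.48/29 (H2) depth=29
  ? 127.183.17.164  path d0:-→d1:-→d2:-  best=no-route
  + 66.229.112.0/20 (H3) depth=20
  ? 66.229.113.133  path d0:-→d1:-→d2:-→d3:-→d4:-→d5:-→d6:-→d7:-→d8:-→d9:-→d10:-→d11:-→d12:-→d13:-→d14:-→d15:-→d16:-→d17:-→d18:-→d19:-→d20:H3  best=H3
  - 66.229.120.48/29 clear@29
  - 66.229.112.0/20 clear@20
  + 216.135.144.0/20 (H0) depth=20
  ? 66.229.120.48  path d0:-→d1:-→d2:-→d3:-→d4:-→d5:-→d6:-→d7:-→d8:-→d9:-→d10:-→d11:-→d12:-→d13:-→d14:-→d15:-→d16:-→d17:-→d18:-→d19:-→d20:-→d21:-→d22:-→d23:-→d24:-→d25:-→d26:-→d27:-→d28:H1→d29:-  best=H1
  + 0.0.0.0/1 (H0) depth=1
  + 216.135.158.128/25 (H0) depth=25
  ? 157.242.48.89  path d0:-→d1:-  best=no-route
  + 216.135.158.0/24 (H0) depth=24
  ? 216.135.158.5  path d0:-→d1:-→d2:-→d3:-→d4:-→d5:-→d6:-→d7:-→d8:-→d9:-→d10:-→d11:-→d12:-→d13:-→d14:-→d15:-→d16:-→d17:-→d18:-→d19:-→d20:H0→d21:-→d22:-→d23:-→d24:H0  best=H0
  ? 216.135.145.39  path d0:-→d1:-→d2:-→d3:-→d4:-→d5:-→d6:-→d7:-→d8:-→d9:-→d10:-→d11:-→d12:-→d13:-→d14:-→d15:-→d16:-→d17:-→d18:-→d19:-→d20:H0  best=H0
  ? 216.135.158.0  path d0:-→d1:-→d2:-→d3:-→d4:-→d5:-→d6:-→d7:-→d8:-→d9:-→d10:-→d11:-→d12:-→d13:-→d14:-→d15:-→d16:-→d17:-→d18:-→d19:-→d20:H0→d21:-→d22:-→d23:-→d24:H0  best=H0
  + 66.229.120.48/28 (H3) depth=28
  ? 66.229.120.51  path d0:-→d1:H0→d2:-→d3:-→d4:-→d5:-→d6:-→d7:-→d8:-→d9:-→d10:-→d11:-→d12:-→d13:-→d14:-→d15:-→d16:-→d17:-→d18:-→d19:-→d20:-→d21:-→d22:-→d23:-→d24:-→d25:-→d26:-→d27:-→d28:H3→d29:-  best=H3
  + 66.229.120.48/28 (H2) depth=28
  ? 216.135.158.2  path d0:-→d1:-→d2:-→d3:-→d4:-→d5:-→d6:-→d7:-→d8:-→d9:-→d10:-→d11:-→d12:-→d13:-→d14:-→d15:-→d16:-→d17:-→d18:-→d19:-→d20:H0→d21:-→d22:-→d23:-→d24:H0  best=H0
  ? 66.229.120.49  path d0:-→d1:H0→d2:-→d3:-→d4:-→d5:-→d6:-→d7:-→d8:-→d9:-→d10:-→d11:-→d12:-→d13:-→d14:-→d15:-→d16:-→d17:-→d18:-→d19:-→d20:-→d21:-→d22:-→d23:-→d24:-→d25:-→d26:-→d27:-→d28:H2→d29:-  best=H2
  ? 216.135.158.2  path d0:-→d1:-→d2:-→d3:-→d4:-→d5:-→d6:-→d7:-→d8:-→d9:-→d10:-→d11:-→d12:-→d13:-→d14:-→d15:-→d16:-→d17:-→d18:-→d19:-→d20:H0→d21:-→d22:-→d23:-→d24:H0  best=H0
  ? 0.0.0.1  path d0:-→d1:H0  best=H0
  ? 216.135.158.114  path d0:-→d1:-→d2:-→d3:-→d4:-→d5:-→d6:-→d7:-→d8:-→d9:-→d10:-→d11:-→d12:-→d13:-→d14:-→d15:-→d16:-→d17:-→d18:-→d19:-→d20:H0→d21:-→d22:-→d23:-→d24:H0  best=H0
  ? 216.135.158.0  path d0:-→d1:-→d2:-→d3:-→d4:-→d5:-→d6:-→d7:-→d8:-→d9:-→d10:-→d11:-→d12:-→d13:-→d14:-→d15:-→d16:-→d17:-→d18:-→d19:-→d20:H0→d21:-→d22:-→d23:-→d24:H0  best=H0

== LOOKUPS ==
["no-route","H3","H1","no-route","H0","H0","H0","H3","H0","H2","H0","H0","H0","H0"]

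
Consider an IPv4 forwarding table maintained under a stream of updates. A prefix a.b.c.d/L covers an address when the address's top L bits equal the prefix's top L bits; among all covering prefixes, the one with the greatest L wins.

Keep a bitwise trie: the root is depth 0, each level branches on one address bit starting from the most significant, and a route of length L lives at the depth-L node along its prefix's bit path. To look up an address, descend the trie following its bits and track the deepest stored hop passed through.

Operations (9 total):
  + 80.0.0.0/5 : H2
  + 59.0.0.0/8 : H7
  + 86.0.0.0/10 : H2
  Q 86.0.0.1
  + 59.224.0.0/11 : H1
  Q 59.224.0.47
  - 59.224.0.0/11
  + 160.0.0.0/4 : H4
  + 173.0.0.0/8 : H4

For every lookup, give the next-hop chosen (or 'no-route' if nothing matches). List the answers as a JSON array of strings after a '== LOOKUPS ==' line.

Trace:
  add 80.0.0.0/5 -> H2 at depth 5
  add 59.0.0.0/8 -> H7 at depth 8
  add 86.0.0.0/10 -> H2 at depth 10
  Q 86.0.0.1: descend 0101011000 ; hops seen [H2,H2] ; pick H2
  add 59.224.0.0/11 -> H1 at depth 11
  Q 59.224.0.47: descend 00111011111 ; hops seen [H7,H1] ; pick H1
  del 59.224.0.0/11 (clear depth 11)
  add 160.0.0.0/4 -> H4 at depth 4
  add 173.0.0.0/8 -> H4 at depth 8

== LOOKUPS ==
["H2","H1"]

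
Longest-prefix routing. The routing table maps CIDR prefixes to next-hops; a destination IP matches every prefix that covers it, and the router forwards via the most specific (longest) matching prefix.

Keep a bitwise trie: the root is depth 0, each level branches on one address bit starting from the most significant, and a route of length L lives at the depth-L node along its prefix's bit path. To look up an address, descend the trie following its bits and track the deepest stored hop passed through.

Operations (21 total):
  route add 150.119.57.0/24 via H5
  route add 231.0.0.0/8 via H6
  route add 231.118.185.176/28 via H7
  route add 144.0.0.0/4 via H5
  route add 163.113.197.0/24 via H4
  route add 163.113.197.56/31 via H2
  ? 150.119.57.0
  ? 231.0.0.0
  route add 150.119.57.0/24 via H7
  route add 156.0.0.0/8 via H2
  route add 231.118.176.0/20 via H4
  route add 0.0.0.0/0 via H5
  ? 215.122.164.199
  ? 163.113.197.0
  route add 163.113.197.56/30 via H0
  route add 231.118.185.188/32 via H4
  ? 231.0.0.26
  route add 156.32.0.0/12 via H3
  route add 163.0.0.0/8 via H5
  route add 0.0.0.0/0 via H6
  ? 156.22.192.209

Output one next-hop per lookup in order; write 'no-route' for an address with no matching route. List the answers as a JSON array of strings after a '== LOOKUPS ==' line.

Process each operation:
  add 150.119.57.0/24 -> H5 at depth 24
  add 231.0.0.0/8 -> H6 at depth 8
  add 231.118.185.176/28 -> H7 at depth 28
  add 144.0.0.0/4 -> H5 at depth 4
  add 163.113.197.0/24 -> H4 at depth 24
  add 163.113.197.56/31 -> H2 at depth 31
  lookup 150.119.57.0: bits 100101100111011100111001 walk d0:-→d1:-→d2:-→d3:-→d4:H5→d5:-→d6:-→d7:-→d8:-→d9:-→d10:-→d11:-→d12:-→d13:-→d14:-→d15:-→d16:-→d17:-→d18:-→d19:-→d20:-→d21:-→d22:-→d23:-→d24:H5 -> H5
  lookup 231.0.0.0: bits 111001110 walk d0:-→d1:-→d2:-→d3:-→d4:-→d5:-→d6:-→d7:-→d8:H6→d9:- -> H6
  add 150.119.57.0/24 -> H7 at depth 24
  add 156.0.0.0/8 -> H2 at depth 8
  add 231.118.176.0/20 -> H4 at depth 20
  add 0.0.0.0/0 -> H5 at depth 0
  lookup 215.122.164.199: bits 11 walk d0:H5→d1:-→d2:- -> H5
  lookup 163.113.197.0: bits 10100011011100011100010100 walk d0:H5→d1:-→d2:-→d3:-→d4:-→d5:-→d6:-→d7:-→d8:-→d9:-→d10:-→d11:-→d12:-→d13:-→d14:-→d15:-→d16:-→d17:-→d18:-→d19:-→d20:-→d21:-→d22:-→d23:-→d24:H4→d25:-→d26:- -> H4
  add 163.113.197.56/30 -> H0 at depth 30
  add 231.118.185.188/32 -> H4 at depth 32
  lookup 231.0.0.26: bits 111001110 walk d0:H5→d1:-→d2:-→d3:-→d4:-→d5:-→d6:-→d7:-→d8:H6→d9:- -> H6
  add 156.32.0.0/12 -> H3 at depth 12
  add 163.0.0.0/8 -> H5 at depth 8
  add 0.0.0.0/0 -> H6 at depth 0
  lookup 156.22.192.209: bits 1001110000 walk d0:H6→d1:-→d2:-→d3:-→d4:H5→d5:-→d6:-→d7:-→d8:H2→d9:-→d10:- -> H2

== LOOKUPS ==
["H5","H6","H5","H4","H6","H2"]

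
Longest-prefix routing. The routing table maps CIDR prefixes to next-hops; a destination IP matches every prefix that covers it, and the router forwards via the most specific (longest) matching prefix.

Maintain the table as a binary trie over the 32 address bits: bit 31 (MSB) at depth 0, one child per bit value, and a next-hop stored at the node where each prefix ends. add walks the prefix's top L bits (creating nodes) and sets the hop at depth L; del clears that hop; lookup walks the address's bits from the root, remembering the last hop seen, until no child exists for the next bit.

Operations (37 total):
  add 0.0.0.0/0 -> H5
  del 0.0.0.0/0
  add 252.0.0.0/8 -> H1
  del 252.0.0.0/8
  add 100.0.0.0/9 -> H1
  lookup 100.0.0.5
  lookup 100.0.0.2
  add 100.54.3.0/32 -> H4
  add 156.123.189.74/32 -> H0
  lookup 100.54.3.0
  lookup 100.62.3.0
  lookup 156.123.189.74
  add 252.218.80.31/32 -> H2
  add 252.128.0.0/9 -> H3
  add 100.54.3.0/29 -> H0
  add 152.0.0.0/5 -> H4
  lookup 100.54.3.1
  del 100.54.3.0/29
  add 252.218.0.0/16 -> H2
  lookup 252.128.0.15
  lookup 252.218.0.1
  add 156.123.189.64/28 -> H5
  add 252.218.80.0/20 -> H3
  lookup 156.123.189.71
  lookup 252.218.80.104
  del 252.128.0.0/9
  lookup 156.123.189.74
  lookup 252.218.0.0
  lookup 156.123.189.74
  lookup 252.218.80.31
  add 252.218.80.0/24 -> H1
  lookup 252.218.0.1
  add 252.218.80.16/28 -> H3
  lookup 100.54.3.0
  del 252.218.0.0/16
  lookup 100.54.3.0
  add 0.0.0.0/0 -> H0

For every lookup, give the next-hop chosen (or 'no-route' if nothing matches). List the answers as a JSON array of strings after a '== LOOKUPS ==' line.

Apply in order:
  + 0.0.0.0/0 (H5) depth=0
  - 0.0.0.0/0 clear@0
  + 252.0.0.0/8 (H1) depth=8
  - 252.0.0.0/8 clear@8
  + 100.0.0.0/9 (H1) depth=9
  lookup 100.0.0.5: bits 011001000 walk d0:-→d1:-→d2:-→d3:-→d4:-→d5:-→d6:-→d7:-→d8:-→d9:H1 -> H1
  lookup 100.0.0.2: bits 011001000 walk d0:-→d1:-→d2:-→d3:-→d4:-→d5:-→d6:-→d7:-→d8:-→d9:H1 -> H1
  + 100.54.3.0/32 (H4) depth=32
  + 156.123.189.74/32 (H0) depth=32
  lookup 100.54.3.0: bits 01100100001101100000001100000000 walk d0:-→d1:-→d2:-→d3:-→d4:-→d5:-→d6:-→d7:-→d8:-→d9:H1→d10:-→d11:-→d12:-→d13:-→d14:-→d15:-→d16:-→d17:-→d18:-→d19:-→d20:-→d21:-→d22:-→d23:-→d24:-→d25:-→d26:-→d27:-→d28:-→d29:-→d30:-→d31:-→d32:H4 -> H4
  lookup 100.62.3.0: bits 011001000011 walk d0:-→d1:-→d2:-→d3:-→d4:-→d5:-→d6:-→d7:-→d8:-→d9:H1→d10:-→d11:-→d12:- -> H1
  lookup 156.123.189.74: bits 10011100011110111011110101001010 walk d0:-→d1:-→d2:-→d3:-→d4:-→d5:-→d6:-→d7:-→d8:-→d9:-→d10:-→d11:-→d12:-→d13:-→d14:-→d15:-→d16:-→d17:-→d18:-→d19:-→d20:-→d21:-→d22:-→d23:-→d24:-→d25:-→d26:-→d27:-→d28:-→d29:-→d30:-→d31:-→d32:H0 -> H0
  + 252.218.80.31/32 (H2) depth=32
  + 252.128.0.0/9 (H3) depth=9
  + 100.54.3.0/29 (H0) depth=29
  + 152.0.0.0/5 (H4) depth=5
  lookup 100.54.3.1: bits 0110010000110110000000110000000 walk d0:-→d1:-→d2:-→d3:-→d4:-→d5:-→d6:-→d7:-→d8:-→d9:H1→d10:-→d11:-→d12:-→d13:-→d14:-→d15:-→d16:-→d17:-→d18:-→d19:-→d20:-→d21:-→d22:-→d23:-→d24:-→d25:-→d26:-→d27:-→d28:-→d29:H0→d30:-→d31:- -> H0
  - 100.54.3.0/29 clear@29
  + 252.218.0.0/16 (H2) depth=16
  lookup 252.128.0.15: bits 111111001 walk d0:-→d1:-→d2:-→d3:-→d4:-→d5:-→d6:-→d7:-→d8:-→d9:H3 -> H3
  lookup 252.218.0.1: bits 11111100110110100 walk d0:-→d1:-→d2:-→d3:-→d4:-→d5:-→d6:-→d7:-→d8:-→d9:H3→d10:-→d11:-→d12:-→d13:-→d14:-→d15:-→d16:H2→d17:- -> H2
  + 156.123.189.64/28 (H5) depth=28
  + 252.218.80.0/20 (H3) depth=20
  lookup 156.123.189.71: bits 1001110001111011101111010100 walk d0:-→d1:-→d2:-→d3:-→d4:-→d5:H4→d6:-→d7:-→d8:-→d9:-→d10:-→d11:-→d12:-→d13:-→d14:-→d15:-→d16:-→d17:-→d18:-→d19:-→d20:-→d21:-→d22:-→d23:-→d24:-→d25:-→d26:-→d27:-→d28:H5 -> H5
  lookup 252.218.80.104: bits 1111110011011010010100000 walk d0:-→d1:-→d2:-→d3:-→d4:-→d5:-→d6:-→d7:-→d8:-→d9:H3→d10:-→d11:-→d12:-→d13:-→d14:-→d15:-→d16:H2→d17:-→d18:-→d19:-→d20:H3→d21:-→d22:-→d23:-→d24:-→d25:- -> H3
  - 252.128.0.0/9 clear@9
  lookup 156.123.189.74: bits 10011100011110111011110101001010 walk d0:-→d1:-→d2:-→d3:-→d4:-→d5:H4→d6:-→d7:-→d8:-→d9:-→d10:-→d11:-→d12:-→d13:-→d14:-→d15:-→d16:-→d17:-→d18:-→d19:-→d20:-→d21:-→d22:-→d23:-→d24:-→d25:-→d26:-→d27:-→d28:H5→d29:-→d30:-→d31:-→d32:H0 -> H0
  lookup 252.218.0.0: bits 11111100110110100 walk d0:-→d1:-→d2:-→d3:-→d4:-→d5:-→d6:-→d7:-→d8:-→d9:-→d10:-→d11:-→d12:-→d13:-→d14:-→d15:-→d16:H2→d17:- -> H2
  lookup 156.123.189.74: bits 10011100011110111011110101001010 walk d0:-→d1:-→d2:-→d3:-→d4:-→d5:H4→d6:-→d7:-→d8:-→d9:-→d10:-→d11:-→d12:-→d13:-→d14:-→d15:-→d16:-→d17:-→d18:-→d19:-→d20:-→d21:-→d22:-→d23:-→d24:-→d25:-→d26:-→d27:-→d28:H5→d29:-→d30:-→d31:-→d32:H0 -> H0
  lookup 252.218.80.31: bits 11111100110110100101000000011111 walk d0:-→d1:-→d2:-→d3:-→d4:-→d5:-→d6:-→d7:-→d8:-→d9:-→d10:-→d11:-→d12:-→d13:-→d14:-→d15:-→d16:H2→d17:-→d18:-→d19:-→d20:H3→d21:-→d22:-→d23:-→d24:-→d25:-→d26:-→d27:-→d28:-→d29:-→d30:-→d31:-→d32:H2 -> H2
  + 252.218.80.0/24 (H1) depth=24
  lookup 252.218.0.1: bits 11111100110110100 walk d0:-→d1:-→d2:-→d3:-→d4:-→d5:-→d6:-→d7:-→d8:-→d9:-→d10:-→d11:-→d12:-→d13:-→d14:-→d15:-→d16:H2→d17:- -> H2
  + 252.218.80.16/28 (H3) depth=28
  lookup 100.54.3.0: bits 01100100001101100000001100000000 walk d0:-→d1:-→d2:-→d3:-→d4:-→d5:-→d6:-→d7:-→d8:-→d9:H1→d10:-→d11:-→d12:-→d13:-→d14:-→d15:-→d16:-→d17:-→d18:-→d19:-→d20:-→d21:-→d22:-→d23:-→d24:-→d25:-→d26:-→d27:-→d28:-→d29:-→d30:-→d31:-→d32:H4 -> H4
  - 252.218.0.0/16 clear@16
  lookup 100.54.3.0: bits 01100100001101100000001100000000 walk d0:-→d1:-→d2:-→d3:-→d4:-→d5:-→d6:-→d7:-→d8:-→d9:H1→d10:-→d11:-→d12:-→d13:-→d14:-→d15:-→d16:-→d17:-→d18:-→d19:-→d20:-→d21:-→d22:-→d23:-→d24:-→d25:-→d26:-→d27:-→d28:-→d29:-→d30:-→d31:-→d32:H4 -> H4
  + 0.0.0.0/0 (H0) depth=0

== LOOKUPS ==
["H1","H1","H4","H1","H0","H0","H3","H2","H5","H3","H0","H2","H0","H2","H2","H4","H4"]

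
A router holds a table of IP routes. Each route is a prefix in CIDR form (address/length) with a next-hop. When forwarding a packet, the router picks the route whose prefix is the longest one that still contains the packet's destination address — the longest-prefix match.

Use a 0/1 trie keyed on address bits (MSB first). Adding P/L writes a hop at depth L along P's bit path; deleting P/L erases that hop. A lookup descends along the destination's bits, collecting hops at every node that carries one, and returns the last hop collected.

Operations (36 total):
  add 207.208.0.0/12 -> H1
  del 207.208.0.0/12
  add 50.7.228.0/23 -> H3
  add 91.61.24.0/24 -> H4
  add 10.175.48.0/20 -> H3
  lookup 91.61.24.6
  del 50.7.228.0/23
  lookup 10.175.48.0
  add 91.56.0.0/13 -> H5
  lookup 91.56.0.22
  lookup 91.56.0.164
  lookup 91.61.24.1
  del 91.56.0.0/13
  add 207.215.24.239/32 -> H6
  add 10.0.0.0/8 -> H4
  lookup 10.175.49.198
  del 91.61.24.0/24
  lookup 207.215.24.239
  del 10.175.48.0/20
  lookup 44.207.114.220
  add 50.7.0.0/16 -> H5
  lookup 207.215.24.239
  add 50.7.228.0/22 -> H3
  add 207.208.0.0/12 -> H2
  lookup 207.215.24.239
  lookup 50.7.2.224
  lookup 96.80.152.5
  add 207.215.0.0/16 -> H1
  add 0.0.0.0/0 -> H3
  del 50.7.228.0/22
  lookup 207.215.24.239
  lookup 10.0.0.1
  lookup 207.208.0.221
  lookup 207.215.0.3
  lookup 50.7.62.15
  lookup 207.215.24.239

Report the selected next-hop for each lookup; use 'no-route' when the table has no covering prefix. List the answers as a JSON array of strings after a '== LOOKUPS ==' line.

Apply in order:
  add 207.208.0.0/12 -> H1 at depth 12
  - 207.208.0.0/12 clear@12
  add 50.7.228.0/23 -> H3 at depth 23
  add 91.61.24.0/24 -> H4 at depth 24
  add 10.175.48.0/20 -> H3 at depth 20
  ? 91.61.24.6  path d0:-→d1:-→d2:-→d3:-→d4:-→d5:-→d6:-→d7:-→d8:-→d9:-→d10:-→d11:-→d12:-→d13:-→d14:-→d15:-→d16:-→d17:-→d18:-→d19:-→d20:-→d21:-→d22:-→d23:-→d24:H4  best=H4
  - 50.7.228.0/23 clear@23
  ? 10.175.48.0  path d0:-→d1:-→d2:-→d3:-→d4:-→d5:-→d6:-→d7:-→d8:-→d9:-→d10:-→d11:-→d12:-→d13:-→d14:-→d15:-→d16:-→d17:-→d18:-→d19:-→d20:H3  best=H3
  add 91.56.0.0/13 -> H5 at depth 13
  ? 91.56.0.22  path d0:-→d1:-→d2:-→d3:-→d4:-→d5:-→d6:-→d7:-→d8:-→d9:-→d10:-→d11:-→d12:-→d13:H5  best=H5
  ? 91.56.0.164  path d0:-→d1:-→d2:-→d3:-→d4:-→d5:-→d6:-→d7:-→d8:-→d9:-→d10:-→d11:-→d12:-→d13:H5  best=H5
  ? 91.61.24.1  path d0:-→d1:-→d2:-→d3:-→d4:-→d5:-→d6:-→d7:-→d8:-→d9:-→d10:-→d11:-→d12:-→d13:H5→d14:-→d15:-→d16:-→d17:-→d18:-→d19:-→d20:-→d21:-→d22:-→d23:-→d24:H4  best=H4
  - 91.56.0.0/13 clear@13
  add 207.215.24.239/32 -> H6 at depth 32
  add 10.0.0.0/8 -> H4 at depth 8
  ? 10.175.49.198  path d0:-→d1:-→d2:-→d3:-→d4:-→d5:-→d6:-→d7:-→d8:H4→d9:-→d10:-→d11:-→d12:-→d13:-→d14:-→d15:-→d16:-→d17:-→d18:-→d19:-→d20:H3  best=H3
  - 91.61.24.0/24 clear@24
  ? 207.215.24.239  path d0:-→d1:-→d2:-→d3:-→d4:-→d5:-→d6:-→d7:-→d8:-→d9:-→d10:-→d11:-→d12:-→d13:-→d14:-→d15:-→d16:-→d17:-→d18:-→d19:-→d20:-→d21:-→d22:-→d23:-→d24:-→d25:-→d26:-→d27:-→d28:-→d29:-→d30:-→d31:-→d32:H6  best=H6
  - 10.175.48.0/20 clear@20
  ? 44.207.114.220  path d0:-→d1:-→d2:-→d3:-  best=no-route
  add 50.7.0.0/16 -> H5 at depth 16
  ? 207.215.24.239  path d0:-→d1:-→d2:-→d3:-→d4:-→d5:-→d6:-→d7:-→d8:-→d9:-→d10:-→d11:-→d12:-→d13:-→d14:-→d15:-→d16:-→d17:-→d18:-→d19:-→d20:-→d21:-→d22:-→d23:-→d24:-→d25:-→d26:-→d27:-→d28:-→d29:-→d30:-→d31:-→d32:H6  best=H6
  add 50.7.228.0/22 -> H3 at depth 22
  add 207.208.0.0/12 -> H2 at depth 12
  ? 207.215.24.239  path d0:-→d1:-→d2:-→d3:-→d4:-→d5:-→d6:-→d7:-→d8:-→d9:-→d10:-→d11:-→d12:H2→d13:-→d14:-→d15:-→d16:-→d17:-→d18:-→d19:-→d20:-→d21:-→d22:-→d23:-→d24:-→d25:-→d26:-→d27:-→d28:-→d29:-→d30:-→d31:-→d32:H6  best=H6
  ? 50.7.2.224  path d0:-→d1:-→d2:-→d3:-→d4:-→d5:-→d6:-→d7:-→d8:-→d9:-→d10:-→d11:-→d12:-→d13:-→d14:-→d15:-→d16:H5  best=H5
  ? 96.80.152.5  path d0:-→d1:-→d2:-  best=no-route
  add 207.215.0.0/16 -> H1 at depth 16
  add 0.0.0.0/0 -> H3 at depth 0
  - 50.7.228.0/22 clear@22
  ? 207.215.24.239  path d0:H3→d1:-→d2:-→d3:-→d4:-→d5:-→d6:-→d7:-→d8:-→d9:-→d10:-→d11:-→d12:H2→d13:-→d14:-→d15:-→d16:H1→d17:-→d18:-→d19:-→d20:-→d21:-→d22:-→d23:-→d24:-→d25:-→d26:-→d27:-→d28:-→d29:-→d30:-→d31:-→d32:H6  best=H6
  ? 10.0.0.1  path d0:H3→d1:-→d2:-→d3:-→d4:-→d5:-→d6:-→d7:-→d8:H4  best=H4
  ? 207.208.0.221  path d0:H3→d1:-→d2:-→d3:-→d4:-→d5:-→d6:-→d7:-→d8:-→d9:-→d10:-→d11:-→d12:H2→d13:-  best=H2
  ? 207.215.0.3  path d0:H3→d1:-→d2:-→d3:-→d4:-→d5:-→d6:-→d7:-→d8:-→d9:-→d10:-→d11:-→d12:H2→d13:-→d14:-→d15:-→d16:H1→d17:-→d18:-→d19:-  best=H1
  ? 50.7.62.15  path d0:H3→d1:-→d2:-→d3:-→d4:-→d5:-→d6:-→d7:-→d8:-→d9:-→d10:-→d11:-→d12:-→d13:-→d14:-→d15:-→d16:H5  best=H5
  ? 207.215.24.239  path d0:H3→d1:-→d2:-→d3:-→d4:-→d5:-→d6:-→d7:-→d8:-→d9:-→d10:-→d11:-→d12:H2→d13:-→d14:-→d15:-→d16:H1→d17:-→d18:-→d19:-→d20:-→d21:-→d22:-→d23:-→d24:-→d25:-→d26:-→d27:-→d28:-→d29:-→d30:-→d31:-→d32:H6  best=H6

== LOOKUPS ==
["H4","H3","H5","H5","H4","H3","H6","no-route","H6","H6","H5","no-route","H6","H4","H2","H1","H5","H6"]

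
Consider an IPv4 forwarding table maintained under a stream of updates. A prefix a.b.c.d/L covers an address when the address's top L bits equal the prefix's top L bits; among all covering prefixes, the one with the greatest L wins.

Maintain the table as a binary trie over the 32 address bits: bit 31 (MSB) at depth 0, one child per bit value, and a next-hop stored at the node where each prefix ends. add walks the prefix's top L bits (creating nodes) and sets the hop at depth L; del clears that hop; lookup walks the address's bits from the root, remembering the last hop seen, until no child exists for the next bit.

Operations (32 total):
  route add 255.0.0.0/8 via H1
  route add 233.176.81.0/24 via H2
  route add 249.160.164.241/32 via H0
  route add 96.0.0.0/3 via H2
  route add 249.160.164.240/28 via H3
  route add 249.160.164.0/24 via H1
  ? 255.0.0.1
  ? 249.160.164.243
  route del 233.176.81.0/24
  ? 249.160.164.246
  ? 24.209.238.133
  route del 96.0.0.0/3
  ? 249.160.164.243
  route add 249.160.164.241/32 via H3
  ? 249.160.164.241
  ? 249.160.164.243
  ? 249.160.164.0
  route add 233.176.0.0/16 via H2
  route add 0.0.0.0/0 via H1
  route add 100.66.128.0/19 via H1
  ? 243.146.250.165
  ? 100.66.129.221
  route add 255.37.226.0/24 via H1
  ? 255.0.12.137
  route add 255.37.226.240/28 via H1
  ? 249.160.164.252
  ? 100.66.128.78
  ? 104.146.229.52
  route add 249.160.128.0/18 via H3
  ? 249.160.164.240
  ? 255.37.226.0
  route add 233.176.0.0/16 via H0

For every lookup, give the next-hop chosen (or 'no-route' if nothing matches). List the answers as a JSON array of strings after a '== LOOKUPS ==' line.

Process each operation:
  + 255.0.0.0/8 (H1) depth=8
  + 233.176.81.0/24 (H2) depth=24
  + 249.160.164.241/32 (H0) depth=32
  + 96.0.0.0/3 (H2) depth=3
  + 249.160.164.240/28 (H3) depth=28
  + 249.160.164.0/24 (H1) depth=24
  lookup 255.0.0.1: bits 11111111 walk d0:-→d1:-→d2:-→d3:-→d4:-→d5:-→d6:-→d7:-→d8:H1 -> H1
  lookup 249.160.164.243: bits 111110011010000010100100111100 walk d0:-→d1:-→d2:-→d3:-→d4:-→d5:-→d6:-→d7:-→d8:-→d9:-→d10:-→d11:-→d12:-→d13:-→d14:-→d15:-→d16:-→d17:-→d18:-→d19:-→d20:-→d21:-→d22:-→d23:-→d24:H1→d25:-→d26:-→d27:-→d28:H3→d29:-→d30:- -> H3
  - 233.176.81.0/24 clear@24
  lookup 249.160.164.246: bits 11111001101000001010010011110 walk d0:-→d1:-→d2:-→d3:-→d4:-→d5:-→d6:-→d7:-→d8:-→d9:-→d10:-→d11:-→d12:-→d13:-→d14:-→d15:-→d16:-→d17:-→d18:-→d19:-→d20:-→d21:-→d22:-→d23:-→d24:H1→d25:-→d26:-→d27:-→d28:H3→d29:- -> H3
  lookup 24.209.238.133: bits 0 walk d0:-→d1:- -> no-route
  - 96.0.0.0/3 clear@3
  lookup 249.160.164.243: bits 111110011010000010100100111100 walk d0:-→d1:-→d2:-→d3:-→d4:-→d5:-→d6:-→d7:-→d8:-→d9:-→d10:-→d11:-→d12:-→d13:-→d14:-→d15:-→d16:-→d17:-→d18:-→d19:-→d20:-→d21:-→d22:-→d23:-→d24:H1→d25:-→d26:-→d27:-→d28:H3→d29:-→d30:- -> H3
  + 249.160.164.241/32 (H3) depth=32
  lookup 249.160.164.241: bits 11111001101000001010010011110001 walk d0:-→d1:-→d2:-→d3:-→d4:-→d5:-→d6:-→d7:-→d8:-→d9:-→d10:-→d11:-→d12:-→d13:-→d14:-→d15:-→d16:-→d17:-→d18:-→d19:-→d20:-→d21:-→d22:-→d23:-→d24:H1→d25:-→d26:-→d27:-→d28:H3→d29:-→d30:-→d31:-→d32:H3 -> H3
  lookup 249.160.164.243: bits 111110011010000010100100111100 walk d0:-→d1:-→d2:-→d3:-→d4:-→d5:-→d6:-→d7:-→d8:-→d9:-→d10:-→d11:-→d12:-→d13:-→d14:-→d15:-→d16:-→d17:-→d18:-→d19:-→d20:-→d21:-→d22:-→d23:-→d24:H1→d25:-→d26:-→d27:-→d28:H3→d29:-→d30:- -> H3
  lookup 249.160.164.0: bits 111110011010000010100100 walk d0:-→d1:-→d2:-→d3:-→d4:-→d5:-→d6:-→d7:-→d8:-→d9:-→d10:-→d11:-→d12:-→d13:-→d14:-→d15:-→d16:-→d17:-→d18:-→d19:-→d20:-→d21:-→d22:-→d23:-→d24:H1 -> H1
  + 233.176.0.0/16 (H2) depth=16
  + 0.0.0.0/0 (H1) depth=0
  + 100.66.128.0/19 (H1) depth=19
  lookup 243.146.250.165: bits 1111 walk d0:H1→d1:-→d2:-→d3:-→d4:- -> H1
  lookup 100.66.129.221: bits 0110010001000010100 walk d0:H1→d1:-→d2:-→d3:-→d4:-→d5:-→d6:-→d7:-→d8:-→d9:-→d10:-→d11:-→d12:-→d13:-→d14:-→d15:-→d16:-→d17:-→d18:-→d19:H1 -> H1
  + 255.37.226.0/24 (H1) depth=24
  lookup 255.0.12.137: bits 1111111100 walk d0:H1→d1:-→d2:-→d3:-→d4:-→d5:-→d6:-→d7:-→d8:H1→d9:-→d10:- -> H1
  + 255.37.226.240/28 (H1) depth=28
  lookup 249.160.164.252: bits 1111100110100000101001001111 walk d0:H1→d1:-→d2:-→d3:-→d4:-→d5:-→d6:-→d7:-→d8:-→d9:-→d10:-→d11:-→d12:-→d13:-→d14:-→d15:-→d16:-→d17:-→d18:-→d19:-→d20:-→d21:-→d22:-→d23:-→d24:H1→d25:-→d26:-→d27:-→d28:H3 -> H3
  lookup 100.66.128.78: bits 0110010001000010100 walk d0:H1→d1:-→d2:-→d3:-→d4:-→d5:-→d6:-→d7:-→d8:-→d9:-→d10:-→d11:-→d12:-→d13:-→d14:-→d15:-→d16:-→d17:-→d18:-→d19:H1 -> H1
  lookup 104.146.229.52: bits 0110 walk d0:H1→d1:-→d2:-→d3:-→d4:- -> H1
  + 249.160.128.0/18 (H3) depth=18
  lookup 249.160.164.240: bits 1111100110100000101001001111000 walk d0:H1→d1:-→d2:-→d3:-→d4:-→d5:-→d6:-→d7:-→d8:-→d9:-→d10:-→d11:-→d12:-→d13:-→d14:-→d15:-→d16:-→d17:-→d18:H3→d19:-→d20:-→d21:-→d22:-→d23:-→d24:H1→d25:-→d26:-→d27:-→d28:H3→d29:-→d30:-→d31:- -> H3
  lookup 255.37.226.0: bits 111111110010010111100010 walk d0:H1→d1:-→d2:-→d3:-→d4:-→d5:-→d6:-→d7:-→d8:H1→d9:-→d10:-→d11:-→d12:-→d13:-→d14:-→d15:-→d16:-→d17:-→d18:-→d19:-→d20:-→d21:-→d22:-→d23:-→d24:H1 -> H1
  + 233.176.0.0/16 (H0) depth=16

== LOOKUPS ==
["H1","H3","H3","no-route","H3","H3","H3","H1","H1","H1","H1","H3","H1","H1","H3","H1"]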